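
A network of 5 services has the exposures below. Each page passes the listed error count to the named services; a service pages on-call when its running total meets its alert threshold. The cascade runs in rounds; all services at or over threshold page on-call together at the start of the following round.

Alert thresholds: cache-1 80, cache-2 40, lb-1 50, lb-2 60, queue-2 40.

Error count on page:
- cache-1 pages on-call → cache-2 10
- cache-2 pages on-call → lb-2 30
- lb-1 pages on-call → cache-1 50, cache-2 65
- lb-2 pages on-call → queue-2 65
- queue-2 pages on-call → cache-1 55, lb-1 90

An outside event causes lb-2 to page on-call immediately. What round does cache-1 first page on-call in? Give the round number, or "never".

Round 1 — lb-2 pages on-call (initial).
  queue-2: +65 → 65 ≥ 40
Round 2 — queue-2 pages on-call.
  cache-1: +55 → 55 < 80
  lb-1: +90 → 90 ≥ 50
Round 3 — lb-1 pages on-call.
  cache-1: +50 → 105 ≥ 80
  cache-2: +65 → 65 ≥ 40
Round 4 — cache-1, cache-2 page on-call.
No further pages.

4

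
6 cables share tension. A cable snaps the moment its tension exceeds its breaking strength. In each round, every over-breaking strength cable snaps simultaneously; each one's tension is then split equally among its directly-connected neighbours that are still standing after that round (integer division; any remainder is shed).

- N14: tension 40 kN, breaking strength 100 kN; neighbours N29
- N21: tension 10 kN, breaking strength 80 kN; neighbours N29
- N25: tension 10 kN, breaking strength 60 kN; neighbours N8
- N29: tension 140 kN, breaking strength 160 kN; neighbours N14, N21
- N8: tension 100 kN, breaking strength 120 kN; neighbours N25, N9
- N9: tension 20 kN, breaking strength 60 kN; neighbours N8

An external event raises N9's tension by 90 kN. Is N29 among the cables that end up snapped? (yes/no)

no

Round 1 — N9 at 110 > 60. N9 snaps.
  N9 sheds 110 kN to N8: 110 each.
    N8: 100+110 = 210 > 120
Round 2 — N8 snaps.
  N8 sheds 210 kN to N25: 210 each.
    N25: 10+210 = 220 > 60
Round 3 — N25 snaps.
  N25 sheds 220 kN: no online neighbours, lost.
No further breaks.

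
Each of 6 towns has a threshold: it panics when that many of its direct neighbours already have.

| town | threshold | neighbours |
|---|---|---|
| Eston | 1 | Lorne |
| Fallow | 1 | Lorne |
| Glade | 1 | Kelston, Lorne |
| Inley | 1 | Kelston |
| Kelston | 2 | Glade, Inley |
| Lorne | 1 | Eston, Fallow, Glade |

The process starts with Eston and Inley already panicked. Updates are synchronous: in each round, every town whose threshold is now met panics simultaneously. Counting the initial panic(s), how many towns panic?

6

Round 1 — Eston, Inley panic (initial).
Round 2 — checking thresholds:
  Kelston: 1 of 2 neighbours < 2, not yet.
  Lorne: 1 of 3 neighbours ≥ 1, panics.
Round 3 — checking thresholds:
  Fallow: 1 of 1 neighbours ≥ 1, panics.
  Glade: 1 of 2 neighbours ≥ 1, panics.
  Kelston: 1 of 2 neighbours < 2, not yet.
Round 4 — checking thresholds:
  Kelston: 2 of 2 neighbours ≥ 2, panics.
Round 5 — no new panics; cascade stops.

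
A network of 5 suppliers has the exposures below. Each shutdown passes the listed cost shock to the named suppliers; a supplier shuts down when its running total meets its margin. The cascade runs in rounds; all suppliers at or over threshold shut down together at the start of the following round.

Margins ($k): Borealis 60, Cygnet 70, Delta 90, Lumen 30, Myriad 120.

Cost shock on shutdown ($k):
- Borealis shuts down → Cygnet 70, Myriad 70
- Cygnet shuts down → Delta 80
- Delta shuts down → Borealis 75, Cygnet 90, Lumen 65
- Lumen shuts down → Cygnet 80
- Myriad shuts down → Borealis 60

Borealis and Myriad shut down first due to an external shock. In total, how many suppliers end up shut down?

3

Round 1 — Borealis, Myriad shut down (initial).
  Cygnet: +70 → 70 ≥ 70
Round 2 — Cygnet shuts down.
  Delta: +80 → 80 < 90
No further shutdowns.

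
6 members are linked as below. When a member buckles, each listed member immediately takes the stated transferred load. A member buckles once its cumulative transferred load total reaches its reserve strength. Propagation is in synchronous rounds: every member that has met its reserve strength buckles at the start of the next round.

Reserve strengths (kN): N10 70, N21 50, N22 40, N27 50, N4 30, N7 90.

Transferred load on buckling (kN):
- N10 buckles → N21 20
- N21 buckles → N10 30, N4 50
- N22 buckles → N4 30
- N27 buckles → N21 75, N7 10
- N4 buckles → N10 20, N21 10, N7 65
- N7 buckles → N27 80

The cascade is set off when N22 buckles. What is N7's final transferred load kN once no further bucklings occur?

Round 1 — N22 buckles (initial).
  N4: +30 → 30 ≥ 30
Round 2 — N4 buckles.
  N10: +20 → 20 < 70
  N21: +10 → 10 < 50
  N7: +65 → 65 < 90
No further bucklings.

65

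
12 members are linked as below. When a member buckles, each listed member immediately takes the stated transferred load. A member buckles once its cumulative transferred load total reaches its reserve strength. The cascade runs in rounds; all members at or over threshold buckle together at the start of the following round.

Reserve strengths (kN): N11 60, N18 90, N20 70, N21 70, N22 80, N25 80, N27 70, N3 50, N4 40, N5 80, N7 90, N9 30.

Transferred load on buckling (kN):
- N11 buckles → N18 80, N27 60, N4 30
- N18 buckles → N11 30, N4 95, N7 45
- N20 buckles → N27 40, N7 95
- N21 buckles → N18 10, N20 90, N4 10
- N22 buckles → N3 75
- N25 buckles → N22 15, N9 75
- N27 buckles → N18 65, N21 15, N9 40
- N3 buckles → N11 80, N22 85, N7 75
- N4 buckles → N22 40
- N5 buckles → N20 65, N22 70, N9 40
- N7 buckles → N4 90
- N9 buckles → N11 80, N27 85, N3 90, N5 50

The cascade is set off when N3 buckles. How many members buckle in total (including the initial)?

3

Round 1 — N3 buckles (initial).
  N11: +80 → 80 ≥ 60
  N22: +85 → 85 ≥ 80
  N7: +75 → 75 < 90
Round 2 — N11, N22 buckle.
  N18: +80 → 80 < 90
  N27: +60 → 60 < 70
  N4: +30 → 30 < 40
No further bucklings.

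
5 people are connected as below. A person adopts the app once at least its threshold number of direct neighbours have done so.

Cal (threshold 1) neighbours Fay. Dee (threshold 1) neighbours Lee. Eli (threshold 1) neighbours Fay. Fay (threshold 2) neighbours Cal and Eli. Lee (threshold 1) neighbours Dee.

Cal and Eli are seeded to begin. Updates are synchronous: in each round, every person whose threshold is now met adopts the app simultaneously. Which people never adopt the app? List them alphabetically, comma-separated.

Dee, Lee

Round 1 — Cal, Eli adopt the app (initial).
Round 2 — checking thresholds:
  Fay: 2 of 2 neighbours ≥ 2, adopts the app.
Round 3 — no new adoptions; cascade stops.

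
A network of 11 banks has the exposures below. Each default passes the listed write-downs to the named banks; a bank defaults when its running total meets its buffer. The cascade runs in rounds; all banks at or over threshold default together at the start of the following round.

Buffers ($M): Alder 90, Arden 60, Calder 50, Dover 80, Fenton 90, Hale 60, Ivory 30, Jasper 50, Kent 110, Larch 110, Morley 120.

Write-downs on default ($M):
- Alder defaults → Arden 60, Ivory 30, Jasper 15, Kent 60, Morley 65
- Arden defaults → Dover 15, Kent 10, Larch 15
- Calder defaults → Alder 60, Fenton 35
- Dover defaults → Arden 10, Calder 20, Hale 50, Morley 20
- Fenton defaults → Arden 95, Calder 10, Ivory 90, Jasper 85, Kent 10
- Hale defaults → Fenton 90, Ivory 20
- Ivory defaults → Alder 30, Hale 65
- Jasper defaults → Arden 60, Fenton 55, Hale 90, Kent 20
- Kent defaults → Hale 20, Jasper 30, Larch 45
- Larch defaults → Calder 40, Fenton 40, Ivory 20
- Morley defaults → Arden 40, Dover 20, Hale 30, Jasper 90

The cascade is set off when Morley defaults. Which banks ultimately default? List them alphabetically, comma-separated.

Round 1 — Morley defaults (initial).
  Arden: +40 → 40 < 60
  Dover: +20 → 20 < 80
  Hale: +30 → 30 < 60
  Jasper: +90 → 90 ≥ 50
Round 2 — Jasper defaults.
  Arden: +60 → 100 ≥ 60
  Fenton: +55 → 55 < 90
  Hale: +90 → 120 ≥ 60
  Kent: +20 → 20 < 110
Round 3 — Arden, Hale default.
  Dover: +15 → 35 < 80
  Fenton: +90 → 145 ≥ 90
  Ivory: +20 → 20 < 30
  Kent: +10 → 30 < 110
  Larch: +15 → 15 < 110
Round 4 — Fenton defaults.
  Calder: +10 → 10 < 50
  Ivory: +90 → 110 ≥ 30
  Kent: +10 → 40 < 110
Round 5 — Ivory defaults.
  Alder: +30 → 30 < 90
No further defaults.

Arden, Fenton, Hale, Ivory, Jasper, Morley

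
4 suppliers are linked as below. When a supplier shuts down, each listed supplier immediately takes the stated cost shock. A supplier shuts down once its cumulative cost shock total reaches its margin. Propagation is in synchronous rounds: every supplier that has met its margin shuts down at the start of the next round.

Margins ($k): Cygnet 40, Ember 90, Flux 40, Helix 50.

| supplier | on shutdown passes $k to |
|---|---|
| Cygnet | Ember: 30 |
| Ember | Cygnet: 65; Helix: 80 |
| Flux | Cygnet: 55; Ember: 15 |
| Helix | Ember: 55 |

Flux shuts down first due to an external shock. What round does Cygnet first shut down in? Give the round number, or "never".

Round 1 — Flux shuts down (initial).
  Cygnet: +55 → 55 ≥ 40
  Ember: +15 → 15 < 90
Round 2 — Cygnet shuts down.
  Ember: +30 → 45 < 90
No further shutdowns.

2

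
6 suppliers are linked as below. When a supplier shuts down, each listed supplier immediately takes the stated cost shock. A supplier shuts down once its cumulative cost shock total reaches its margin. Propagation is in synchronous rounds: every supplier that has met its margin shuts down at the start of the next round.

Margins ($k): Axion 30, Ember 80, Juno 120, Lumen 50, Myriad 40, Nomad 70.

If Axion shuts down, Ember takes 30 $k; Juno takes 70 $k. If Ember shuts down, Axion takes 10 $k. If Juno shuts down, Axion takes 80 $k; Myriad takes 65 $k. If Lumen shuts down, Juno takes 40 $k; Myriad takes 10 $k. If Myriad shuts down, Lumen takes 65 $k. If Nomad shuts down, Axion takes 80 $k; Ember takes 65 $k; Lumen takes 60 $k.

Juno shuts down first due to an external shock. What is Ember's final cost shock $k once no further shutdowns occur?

Round 1 — Juno shuts down (initial).
  Axion: +80 → 80 ≥ 30
  Myriad: +65 → 65 ≥ 40
Round 2 — Axion, Myriad shut down.
  Ember: +30 → 30 < 80
  Lumen: +65 → 65 ≥ 50
Round 3 — Lumen shuts down.
No further shutdowns.

30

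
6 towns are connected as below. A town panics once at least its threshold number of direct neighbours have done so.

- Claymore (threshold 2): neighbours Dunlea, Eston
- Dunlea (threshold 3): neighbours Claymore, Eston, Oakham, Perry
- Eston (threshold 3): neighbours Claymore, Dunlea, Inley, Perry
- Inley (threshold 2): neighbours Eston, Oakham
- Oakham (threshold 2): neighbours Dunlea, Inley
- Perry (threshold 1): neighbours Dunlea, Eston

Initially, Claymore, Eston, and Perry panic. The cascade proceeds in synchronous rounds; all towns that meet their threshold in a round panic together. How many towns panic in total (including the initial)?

Round 1 — Claymore, Eston, Perry panic (initial).
Round 2 — checking thresholds:
  Dunlea: 3 of 4 neighbours ≥ 3, panics.
  Inley: 1 of 2 neighbours < 2, holds.
Round 3 — no new panics; cascade stops.

4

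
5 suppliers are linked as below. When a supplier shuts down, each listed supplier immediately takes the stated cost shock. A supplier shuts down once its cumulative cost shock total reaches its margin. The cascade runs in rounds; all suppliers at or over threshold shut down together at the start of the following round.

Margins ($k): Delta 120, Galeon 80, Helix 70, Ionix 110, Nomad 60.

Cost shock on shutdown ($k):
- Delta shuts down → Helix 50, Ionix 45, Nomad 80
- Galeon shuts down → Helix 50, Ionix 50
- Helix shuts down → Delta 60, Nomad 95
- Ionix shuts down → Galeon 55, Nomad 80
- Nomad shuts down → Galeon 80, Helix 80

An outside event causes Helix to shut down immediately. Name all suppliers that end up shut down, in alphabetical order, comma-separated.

Round 1 — Helix shuts down (initial).
  Delta: +60 → 60 < 120
  Nomad: +95 → 95 ≥ 60
Round 2 — Nomad shuts down.
  Galeon: +80 → 80 ≥ 80
Round 3 — Galeon shuts down.
  Ionix: +50 → 50 < 110
No further shutdowns.

Galeon, Helix, Nomad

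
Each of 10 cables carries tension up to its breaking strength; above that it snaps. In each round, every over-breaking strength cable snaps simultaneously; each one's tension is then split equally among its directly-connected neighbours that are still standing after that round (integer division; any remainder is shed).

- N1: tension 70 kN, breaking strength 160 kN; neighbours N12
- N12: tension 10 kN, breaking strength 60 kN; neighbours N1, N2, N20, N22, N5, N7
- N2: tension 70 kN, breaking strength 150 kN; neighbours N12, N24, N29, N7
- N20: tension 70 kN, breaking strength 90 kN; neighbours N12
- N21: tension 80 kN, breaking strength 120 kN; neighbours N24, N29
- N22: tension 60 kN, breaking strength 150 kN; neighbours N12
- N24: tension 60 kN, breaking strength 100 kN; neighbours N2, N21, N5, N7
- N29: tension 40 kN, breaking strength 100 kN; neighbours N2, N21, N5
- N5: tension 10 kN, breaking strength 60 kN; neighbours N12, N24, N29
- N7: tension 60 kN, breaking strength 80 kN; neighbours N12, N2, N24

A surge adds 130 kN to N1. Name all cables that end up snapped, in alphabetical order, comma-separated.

Round 1 — N1 at 200 > 160. N1 snaps.
  N1 sheds 200 kN to N12: 200 each.
    N12: 10+200 = 210 > 60
Round 2 — N12 snaps.
  N12 sheds 210 kN to N2, N20, N22, N5, N7: 42 each.
    N2: 70+42 = 112 ≤ 150
    N20: 70+42 = 112 > 90
    N22: 60+42 = 102 ≤ 150
    N5: 10+42 = 52 ≤ 60
    N7: 60+42 = 102 > 80
Round 3 — N20, N7 snap.
  N20 sheds 112 kN: no online neighbours, lost.
  N7 sheds 102 kN to N2, N24: 51 each.
    N2: 112+51 = 163 > 150
    N24: 60+51 = 111 > 100
Round 4 — N2, N24 snap.
  N2 sheds 163 kN to N29: 163 each.
    N29: 40+163 = 203 > 100
  N24 sheds 111 kN to N21, N5: 55 each (1 lost).
    N21: 80+55 = 135 > 120
    N5: 52+55 = 107 > 60
Round 5 — N21, N29, N5 snap.
  N21 sheds 135 kN: no online neighbours, lost.
  N29 sheds 203 kN: no online neighbours, lost.
  N5 sheds 107 kN: no online neighbours, lost.
No further breaks.

N1, N12, N2, N20, N21, N24, N29, N5, N7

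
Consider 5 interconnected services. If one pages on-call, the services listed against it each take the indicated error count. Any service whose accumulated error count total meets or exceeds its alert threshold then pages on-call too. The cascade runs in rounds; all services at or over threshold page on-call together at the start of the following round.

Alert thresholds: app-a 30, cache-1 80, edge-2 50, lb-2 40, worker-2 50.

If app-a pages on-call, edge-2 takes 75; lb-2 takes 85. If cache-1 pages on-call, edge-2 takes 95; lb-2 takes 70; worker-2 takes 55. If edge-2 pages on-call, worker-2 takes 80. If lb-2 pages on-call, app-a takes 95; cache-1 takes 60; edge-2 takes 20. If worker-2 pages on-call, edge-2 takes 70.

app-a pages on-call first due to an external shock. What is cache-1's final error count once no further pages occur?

Round 1 — app-a pages on-call (initial).
  edge-2: +75 → 75 ≥ 50
  lb-2: +85 → 85 ≥ 40
Round 2 — edge-2, lb-2 page on-call.
  cache-1: +60 → 60 < 80
  worker-2: +80 → 80 ≥ 50
Round 3 — worker-2 pages on-call.
No further pages.

60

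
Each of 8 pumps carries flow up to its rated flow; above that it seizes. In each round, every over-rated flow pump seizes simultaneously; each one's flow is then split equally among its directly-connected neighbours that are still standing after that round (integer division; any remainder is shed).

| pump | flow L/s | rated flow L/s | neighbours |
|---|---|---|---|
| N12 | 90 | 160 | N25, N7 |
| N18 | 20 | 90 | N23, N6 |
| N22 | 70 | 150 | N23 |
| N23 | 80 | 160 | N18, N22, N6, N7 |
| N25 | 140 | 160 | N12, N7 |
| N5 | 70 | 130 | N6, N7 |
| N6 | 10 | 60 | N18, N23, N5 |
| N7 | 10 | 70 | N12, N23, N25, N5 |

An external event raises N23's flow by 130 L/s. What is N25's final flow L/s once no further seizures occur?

140

Round 1 — N23 at 210 > 160. N23 seizes.
  N23 sheds 210 L/s to N18, N22, N6, N7: 52 each (2 lost).
    N18: 20+52 = 72 ≤ 90
    N22: 70+52 = 122 ≤ 150
    N6: 10+52 = 62 > 60
    N7: 10+52 = 62 ≤ 70
Round 2 — N6 seizes.
  N6 sheds 62 L/s to N18, N5: 31 each.
    N18: 72+31 = 103 > 90
    N5: 70+31 = 101 ≤ 130
Round 3 — N18 seizes.
  N18 sheds 103 L/s: no online neighbours, lost.
No further seizures.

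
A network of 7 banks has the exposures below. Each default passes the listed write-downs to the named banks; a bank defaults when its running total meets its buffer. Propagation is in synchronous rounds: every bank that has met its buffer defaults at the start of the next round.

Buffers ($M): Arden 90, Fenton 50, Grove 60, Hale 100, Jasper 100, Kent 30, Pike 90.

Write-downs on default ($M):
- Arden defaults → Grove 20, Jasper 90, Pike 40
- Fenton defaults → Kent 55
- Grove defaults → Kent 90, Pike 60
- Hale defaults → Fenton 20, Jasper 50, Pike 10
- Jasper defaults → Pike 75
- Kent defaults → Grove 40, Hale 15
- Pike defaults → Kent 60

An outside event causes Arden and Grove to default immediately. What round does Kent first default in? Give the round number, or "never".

Round 1 — Arden, Grove default (initial).
  Jasper: +90 → 90 < 100
  Kent: +90 → 90 ≥ 30
  Pike: +40+60 → 100 ≥ 90
Round 2 — Kent, Pike default.
  Hale: +15 → 15 < 100
No further defaults.

2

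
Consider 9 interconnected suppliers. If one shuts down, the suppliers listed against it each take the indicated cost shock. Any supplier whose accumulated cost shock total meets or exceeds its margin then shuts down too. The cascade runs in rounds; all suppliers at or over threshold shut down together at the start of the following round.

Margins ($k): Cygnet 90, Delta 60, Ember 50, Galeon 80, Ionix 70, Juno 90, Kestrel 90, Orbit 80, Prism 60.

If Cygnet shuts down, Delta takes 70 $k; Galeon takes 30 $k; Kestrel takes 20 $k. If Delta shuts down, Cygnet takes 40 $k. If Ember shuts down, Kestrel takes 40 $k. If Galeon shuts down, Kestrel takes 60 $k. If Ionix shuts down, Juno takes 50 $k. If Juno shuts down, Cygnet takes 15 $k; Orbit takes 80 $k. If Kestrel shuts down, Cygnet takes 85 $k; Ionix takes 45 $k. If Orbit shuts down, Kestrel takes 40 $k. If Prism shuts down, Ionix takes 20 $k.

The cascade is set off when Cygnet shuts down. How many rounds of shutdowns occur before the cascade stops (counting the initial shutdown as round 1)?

Round 1 — Cygnet shuts down (initial).
  Delta: +70 → 70 ≥ 60
  Galeon: +30 → 30 < 80
  Kestrel: +20 → 20 < 90
Round 2 — Delta shuts down.
No further shutdowns.

2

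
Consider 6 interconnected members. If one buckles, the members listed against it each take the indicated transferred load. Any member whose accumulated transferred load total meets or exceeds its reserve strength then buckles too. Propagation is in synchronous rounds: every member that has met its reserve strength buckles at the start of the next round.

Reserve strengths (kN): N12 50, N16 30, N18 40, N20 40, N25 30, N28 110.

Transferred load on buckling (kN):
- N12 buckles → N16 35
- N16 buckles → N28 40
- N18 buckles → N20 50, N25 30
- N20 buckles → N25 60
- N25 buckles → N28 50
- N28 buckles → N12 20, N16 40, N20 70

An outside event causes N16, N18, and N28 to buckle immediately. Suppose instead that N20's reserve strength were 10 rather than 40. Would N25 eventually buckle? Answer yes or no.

yes

With N20's reserve strength at 10:
Round 1 — N16, N18, N28 buckle (initial).
  N12: +20 → 20 < 50
  N20: +50+70 → 120 ≥ 10
  N25: +30 → 30 ≥ 30
Round 2 — N20, N25 buckle.
No further bucklings.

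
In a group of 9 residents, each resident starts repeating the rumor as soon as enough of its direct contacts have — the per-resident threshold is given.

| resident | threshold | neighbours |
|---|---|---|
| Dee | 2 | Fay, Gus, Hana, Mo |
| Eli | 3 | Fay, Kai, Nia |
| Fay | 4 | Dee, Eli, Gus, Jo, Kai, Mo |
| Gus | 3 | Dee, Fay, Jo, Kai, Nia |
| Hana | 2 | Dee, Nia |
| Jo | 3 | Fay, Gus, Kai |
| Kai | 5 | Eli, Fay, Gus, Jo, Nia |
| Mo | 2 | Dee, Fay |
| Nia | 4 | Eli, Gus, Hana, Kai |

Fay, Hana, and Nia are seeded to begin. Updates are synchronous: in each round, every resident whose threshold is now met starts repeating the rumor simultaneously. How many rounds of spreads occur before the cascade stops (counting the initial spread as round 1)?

Round 1 — Fay, Hana, Nia start repeating the rumor (initial).
Round 2 — checking thresholds:
  Dee: 2 of 4 neighbours ≥ 2, starts repeating the rumor.
  Eli: 2 of 3 neighbours < 3, not yet.
  Gus: 2 of 5 neighbours < 3, not yet.
  Jo: 1 of 3 neighbours < 3, not yet.
  Kai: 2 of 5 neighbours < 5, not yet.
  Mo: 1 of 2 neighbours < 2, not yet.
Round 3 — checking thresholds:
  Eli: 2 of 3 neighbours < 3, not yet.
  Gus: 3 of 5 neighbours ≥ 3, starts repeating the rumor.
  Jo: 1 of 3 neighbours < 3, not yet.
  Kai: 2 of 5 neighbours < 5, not yet.
  Mo: 2 of 2 neighbours ≥ 2, starts repeating the rumor.
Round 4 — no new spreads; cascade stops.

3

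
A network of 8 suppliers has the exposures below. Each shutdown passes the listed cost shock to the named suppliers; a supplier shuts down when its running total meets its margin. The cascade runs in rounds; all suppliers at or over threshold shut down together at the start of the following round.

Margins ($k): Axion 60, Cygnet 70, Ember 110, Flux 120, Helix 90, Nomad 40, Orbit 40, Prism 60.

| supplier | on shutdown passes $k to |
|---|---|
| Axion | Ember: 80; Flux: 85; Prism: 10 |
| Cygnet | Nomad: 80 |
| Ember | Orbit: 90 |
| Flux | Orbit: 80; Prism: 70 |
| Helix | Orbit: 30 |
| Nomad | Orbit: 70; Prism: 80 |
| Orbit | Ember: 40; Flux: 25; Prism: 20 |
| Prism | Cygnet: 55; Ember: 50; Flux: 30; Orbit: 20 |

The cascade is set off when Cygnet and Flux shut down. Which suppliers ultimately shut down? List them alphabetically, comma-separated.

Round 1 — Cygnet, Flux shut down (initial).
  Nomad: +80 → 80 ≥ 40
  Orbit: +80 → 80 ≥ 40
  Prism: +70 → 70 ≥ 60
Round 2 — Nomad, Orbit, Prism shut down.
  Ember: +40+50 → 90 < 110
No further shutdowns.

Cygnet, Flux, Nomad, Orbit, Prism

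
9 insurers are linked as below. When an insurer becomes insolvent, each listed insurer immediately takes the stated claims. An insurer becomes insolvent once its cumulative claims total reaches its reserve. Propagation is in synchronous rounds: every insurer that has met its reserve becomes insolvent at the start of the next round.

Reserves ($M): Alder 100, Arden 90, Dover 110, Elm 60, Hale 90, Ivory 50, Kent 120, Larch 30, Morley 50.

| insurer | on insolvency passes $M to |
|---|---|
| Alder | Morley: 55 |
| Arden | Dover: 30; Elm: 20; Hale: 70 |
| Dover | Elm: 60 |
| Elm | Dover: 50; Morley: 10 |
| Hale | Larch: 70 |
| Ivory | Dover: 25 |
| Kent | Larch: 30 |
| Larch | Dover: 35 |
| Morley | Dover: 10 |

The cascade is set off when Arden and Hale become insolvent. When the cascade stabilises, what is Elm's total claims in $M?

Round 1 — Arden, Hale become insolvent (initial).
  Dover: +30 → 30 < 110
  Elm: +20 → 20 < 60
  Larch: +70 → 70 ≥ 30
Round 2 — Larch becomes insolvent.
  Dover: +35 → 65 < 110
No further insolvencies.

20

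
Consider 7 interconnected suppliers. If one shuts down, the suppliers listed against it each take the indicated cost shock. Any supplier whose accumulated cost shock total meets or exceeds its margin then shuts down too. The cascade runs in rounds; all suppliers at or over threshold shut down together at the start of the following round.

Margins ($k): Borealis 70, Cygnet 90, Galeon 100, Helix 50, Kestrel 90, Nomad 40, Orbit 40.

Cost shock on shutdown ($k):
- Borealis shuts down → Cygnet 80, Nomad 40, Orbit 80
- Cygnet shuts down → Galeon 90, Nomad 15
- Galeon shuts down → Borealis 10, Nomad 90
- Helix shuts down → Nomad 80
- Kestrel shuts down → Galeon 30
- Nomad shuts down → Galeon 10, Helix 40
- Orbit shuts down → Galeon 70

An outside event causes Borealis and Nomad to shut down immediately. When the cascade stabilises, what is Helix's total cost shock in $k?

40

Round 1 — Borealis, Nomad shut down (initial).
  Cygnet: +80 → 80 < 90
  Galeon: +10 → 10 < 100
  Helix: +40 → 40 < 50
  Orbit: +80 → 80 ≥ 40
Round 2 — Orbit shuts down.
  Galeon: +70 → 80 < 100
No further shutdowns.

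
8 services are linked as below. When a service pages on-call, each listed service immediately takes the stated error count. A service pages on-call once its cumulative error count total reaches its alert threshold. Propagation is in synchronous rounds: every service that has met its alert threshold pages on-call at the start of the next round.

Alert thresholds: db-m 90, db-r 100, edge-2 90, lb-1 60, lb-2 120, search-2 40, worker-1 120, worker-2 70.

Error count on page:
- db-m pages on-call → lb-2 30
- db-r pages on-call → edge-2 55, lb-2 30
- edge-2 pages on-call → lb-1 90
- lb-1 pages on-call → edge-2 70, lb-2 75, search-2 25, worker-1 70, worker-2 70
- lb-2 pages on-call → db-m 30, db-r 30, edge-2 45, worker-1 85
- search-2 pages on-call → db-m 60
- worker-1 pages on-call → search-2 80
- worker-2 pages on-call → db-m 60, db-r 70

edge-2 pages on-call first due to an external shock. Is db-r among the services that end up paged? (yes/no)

Round 1 — edge-2 pages on-call (initial).
  lb-1: +90 → 90 ≥ 60
Round 2 — lb-1 pages on-call.
  lb-2: +75 → 75 < 120
  search-2: +25 → 25 < 40
  worker-1: +70 → 70 < 120
  worker-2: +70 → 70 ≥ 70
Round 3 — worker-2 pages on-call.
  db-m: +60 → 60 < 90
  db-r: +70 → 70 < 100
No further pages.

no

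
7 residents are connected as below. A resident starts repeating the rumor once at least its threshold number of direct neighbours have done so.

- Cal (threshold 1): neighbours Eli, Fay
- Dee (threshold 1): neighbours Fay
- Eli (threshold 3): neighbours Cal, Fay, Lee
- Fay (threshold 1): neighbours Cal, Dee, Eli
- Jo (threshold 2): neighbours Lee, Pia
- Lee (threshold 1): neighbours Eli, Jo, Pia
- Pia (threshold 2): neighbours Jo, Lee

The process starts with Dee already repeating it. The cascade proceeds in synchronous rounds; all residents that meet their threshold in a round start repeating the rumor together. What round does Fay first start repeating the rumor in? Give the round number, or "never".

2

Round 1 — Dee starts repeating the rumor (initial).
Round 2 — checking thresholds:
  Fay: 1 of 3 neighbours ≥ 1, starts repeating the rumor.
Round 3 — checking thresholds:
  Cal: 1 of 2 neighbours ≥ 1, starts repeating the rumor.
  Eli: 1 of 3 neighbours < 3, not yet.
Round 4 — no new spreads; cascade stops.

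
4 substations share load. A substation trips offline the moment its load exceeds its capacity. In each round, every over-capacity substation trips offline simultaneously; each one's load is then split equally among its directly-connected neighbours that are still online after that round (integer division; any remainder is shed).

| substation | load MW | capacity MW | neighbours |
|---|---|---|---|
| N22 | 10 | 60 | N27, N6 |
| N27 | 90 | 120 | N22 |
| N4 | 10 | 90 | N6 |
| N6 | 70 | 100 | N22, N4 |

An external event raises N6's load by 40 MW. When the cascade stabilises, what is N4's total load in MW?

Round 1 — N6 at 110 > 100. N6 trips offline.
  N6 sheds 110 MW to N22, N4: 55 each.
    N22: 10+55 = 65 > 60
    N4: 10+55 = 65 ≤ 90
Round 2 — N22 trips offline.
  N22 sheds 65 MW to N27: 65 each.
    N27: 90+65 = 155 > 120
Round 3 — N27 trips offline.
  N27 sheds 155 MW: no online neighbours, lost.
No further trips.

65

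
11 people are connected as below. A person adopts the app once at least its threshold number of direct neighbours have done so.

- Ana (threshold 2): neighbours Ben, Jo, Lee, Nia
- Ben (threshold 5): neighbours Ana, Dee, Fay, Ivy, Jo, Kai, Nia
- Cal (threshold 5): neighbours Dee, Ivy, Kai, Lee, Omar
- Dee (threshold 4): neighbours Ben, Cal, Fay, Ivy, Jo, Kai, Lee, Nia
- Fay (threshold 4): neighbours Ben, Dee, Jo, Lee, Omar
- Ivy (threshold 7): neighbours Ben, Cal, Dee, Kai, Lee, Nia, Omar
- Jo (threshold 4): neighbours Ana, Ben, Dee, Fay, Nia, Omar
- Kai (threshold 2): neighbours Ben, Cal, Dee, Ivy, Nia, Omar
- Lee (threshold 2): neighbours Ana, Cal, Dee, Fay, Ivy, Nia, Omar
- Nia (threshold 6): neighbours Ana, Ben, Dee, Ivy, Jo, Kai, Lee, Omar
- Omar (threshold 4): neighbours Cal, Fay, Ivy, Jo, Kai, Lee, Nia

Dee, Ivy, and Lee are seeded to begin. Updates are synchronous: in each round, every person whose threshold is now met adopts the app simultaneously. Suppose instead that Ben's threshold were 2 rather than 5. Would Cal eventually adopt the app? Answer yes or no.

With Ben's threshold at 2:
Round 1 — Dee, Ivy, Lee adopt the app (initial).
Round 2 — checking thresholds:
  Ana: 1 of 4 neighbours < 2, not yet.
  Ben: 2 of 7 neighbours ≥ 2, adopts the app.
  Cal: 3 of 5 neighbours < 5, not yet.
  Fay: 2 of 5 neighbours < 4, not yet.
  Jo: 1 of 6 neighbours < 4, not yet.
  Kai: 2 of 6 neighbours ≥ 2, adopts the app.
  Nia: 3 of 8 neighbours < 6, not yet.
  Omar: 2 of 7 neighbours < 4, not yet.
Round 3 — checking thresholds:
  Ana: 2 of 4 neighbours ≥ 2, adopts the app.
  Cal: 4 of 5 neighbours < 5, not yet.
  Fay: 3 of 5 neighbours < 4, not yet.
  Jo: 2 of 6 neighbours < 4, not yet.
  Nia: 5 of 8 neighbours < 6, not yet.
  Omar: 3 of 7 neighbours < 4, not yet.
Round 4 — checking thresholds:
  Cal: 4 of 5 neighbours < 5, not yet.
  Fay: 3 of 5 neighbours < 4, not yet.
  Jo: 3 of 6 neighbours < 4, not yet.
  Nia: 6 of 8 neighbours ≥ 6, adopts the app.
  Omar: 3 of 7 neighbours < 4, not yet.
Round 5 — checking thresholds:
  Cal: 4 of 5 neighbours < 5, not yet.
  Fay: 3 of 5 neighbours < 4, not yet.
  Jo: 4 of 6 neighbours ≥ 4, adopts the app.
  Omar: 4 of 7 neighbours ≥ 4, adopts the app.
Round 6 — checking thresholds:
  Cal: 5 of 5 neighbours ≥ 5, adopts the app.
  Fay: 5 of 5 neighbours ≥ 4, adopts the app.
Round 7 — no new adoptions; cascade stops.

yes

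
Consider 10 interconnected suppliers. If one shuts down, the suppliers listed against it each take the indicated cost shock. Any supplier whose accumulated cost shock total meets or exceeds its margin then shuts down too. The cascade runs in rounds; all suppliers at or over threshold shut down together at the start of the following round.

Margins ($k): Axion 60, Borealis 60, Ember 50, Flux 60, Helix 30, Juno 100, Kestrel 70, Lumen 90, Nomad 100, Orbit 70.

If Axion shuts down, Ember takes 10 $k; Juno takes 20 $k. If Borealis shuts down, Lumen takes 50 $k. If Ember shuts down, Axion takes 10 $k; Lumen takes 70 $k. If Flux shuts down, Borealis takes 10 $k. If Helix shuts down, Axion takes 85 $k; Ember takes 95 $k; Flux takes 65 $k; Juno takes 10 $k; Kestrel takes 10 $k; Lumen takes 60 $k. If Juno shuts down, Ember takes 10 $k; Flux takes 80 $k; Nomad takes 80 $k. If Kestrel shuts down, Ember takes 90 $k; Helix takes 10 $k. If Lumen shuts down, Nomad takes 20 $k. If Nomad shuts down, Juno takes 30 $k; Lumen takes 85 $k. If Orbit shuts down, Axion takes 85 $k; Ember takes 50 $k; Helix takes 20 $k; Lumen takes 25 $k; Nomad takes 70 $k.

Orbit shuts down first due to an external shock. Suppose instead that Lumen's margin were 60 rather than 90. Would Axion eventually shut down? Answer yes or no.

With Lumen's margin at 60:
Round 1 — Orbit shuts down (initial).
  Axion: +85 → 85 ≥ 60
  Ember: +50 → 50 ≥ 50
  Helix: +20 → 20 < 30
  Lumen: +25 → 25 < 60
  Nomad: +70 → 70 < 100
Round 2 — Axion, Ember shut down.
  Juno: +20 → 20 < 100
  Lumen: +70 → 95 ≥ 60
Round 3 — Lumen shuts down.
  Nomad: +20 → 90 < 100
No further shutdowns.

yes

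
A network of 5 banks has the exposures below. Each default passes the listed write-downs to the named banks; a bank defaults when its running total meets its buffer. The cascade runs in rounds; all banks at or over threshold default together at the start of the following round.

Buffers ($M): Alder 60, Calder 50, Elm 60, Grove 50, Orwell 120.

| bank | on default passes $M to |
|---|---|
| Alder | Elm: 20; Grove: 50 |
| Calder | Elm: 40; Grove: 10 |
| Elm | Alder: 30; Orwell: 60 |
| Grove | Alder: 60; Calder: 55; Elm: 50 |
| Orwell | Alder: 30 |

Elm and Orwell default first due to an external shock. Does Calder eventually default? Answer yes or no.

yes

Round 1 — Elm, Orwell default (initial).
  Alder: +30+30 → 60 ≥ 60
Round 2 — Alder defaults.
  Grove: +50 → 50 ≥ 50
Round 3 — Grove defaults.
  Calder: +55 → 55 ≥ 50
Round 4 — Calder defaults.
No further defaults.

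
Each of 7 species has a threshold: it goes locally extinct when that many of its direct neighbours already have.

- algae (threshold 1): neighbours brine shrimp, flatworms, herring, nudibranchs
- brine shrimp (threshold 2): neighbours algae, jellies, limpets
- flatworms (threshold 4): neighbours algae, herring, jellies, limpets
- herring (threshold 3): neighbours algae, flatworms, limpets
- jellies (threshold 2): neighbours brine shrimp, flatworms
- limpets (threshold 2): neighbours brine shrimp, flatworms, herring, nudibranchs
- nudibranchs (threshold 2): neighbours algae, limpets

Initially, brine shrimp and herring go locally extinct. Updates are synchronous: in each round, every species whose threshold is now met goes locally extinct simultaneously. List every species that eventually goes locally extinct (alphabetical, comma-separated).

algae, brine shrimp, herring, limpets, nudibranchs

Round 1 — brine shrimp, herring go locally extinct (initial).
Round 2 — checking thresholds:
  algae: 2 of 4 neighbours ≥ 1, goes locally extinct.
  flatworms: 1 of 4 neighbours < 4, below threshold.
  jellies: 1 of 2 neighbours < 2, below threshold.
  limpets: 2 of 4 neighbours ≥ 2, goes locally extinct.
Round 3 — checking thresholds:
  flatworms: 3 of 4 neighbours < 4, below threshold.
  jellies: 1 of 2 neighbours < 2, below threshold.
  nudibranchs: 2 of 2 neighbours ≥ 2, goes locally extinct.
Round 4 — no new extinctions; cascade stops.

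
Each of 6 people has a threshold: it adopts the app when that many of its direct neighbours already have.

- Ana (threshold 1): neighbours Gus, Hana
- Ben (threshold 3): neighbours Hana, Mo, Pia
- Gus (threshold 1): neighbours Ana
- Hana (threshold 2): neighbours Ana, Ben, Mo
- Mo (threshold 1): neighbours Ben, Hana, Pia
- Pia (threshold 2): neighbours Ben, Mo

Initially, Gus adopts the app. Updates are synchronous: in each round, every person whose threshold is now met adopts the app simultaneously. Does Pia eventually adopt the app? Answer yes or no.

Round 1 — Gus adopts the app (initial).
Round 2 — checking thresholds:
  Ana: 1 of 2 neighbours ≥ 1, adopts the app.
Round 3 — no new adoptions; cascade stops.

no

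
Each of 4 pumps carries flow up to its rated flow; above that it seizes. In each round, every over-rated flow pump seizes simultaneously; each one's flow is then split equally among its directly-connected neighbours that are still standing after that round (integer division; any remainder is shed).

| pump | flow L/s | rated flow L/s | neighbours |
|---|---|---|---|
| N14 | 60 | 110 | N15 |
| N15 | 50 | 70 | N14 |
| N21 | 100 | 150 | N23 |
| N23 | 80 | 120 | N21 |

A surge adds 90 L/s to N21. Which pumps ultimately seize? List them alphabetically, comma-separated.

N21, N23

Round 1 — N21 at 190 > 150. N21 seizes.
  N21 sheds 190 L/s to N23: 190 each.
    N23: 80+190 = 270 > 120
Round 2 — N23 seizes.
  N23 sheds 270 L/s: no online neighbours, lost.
No further seizures.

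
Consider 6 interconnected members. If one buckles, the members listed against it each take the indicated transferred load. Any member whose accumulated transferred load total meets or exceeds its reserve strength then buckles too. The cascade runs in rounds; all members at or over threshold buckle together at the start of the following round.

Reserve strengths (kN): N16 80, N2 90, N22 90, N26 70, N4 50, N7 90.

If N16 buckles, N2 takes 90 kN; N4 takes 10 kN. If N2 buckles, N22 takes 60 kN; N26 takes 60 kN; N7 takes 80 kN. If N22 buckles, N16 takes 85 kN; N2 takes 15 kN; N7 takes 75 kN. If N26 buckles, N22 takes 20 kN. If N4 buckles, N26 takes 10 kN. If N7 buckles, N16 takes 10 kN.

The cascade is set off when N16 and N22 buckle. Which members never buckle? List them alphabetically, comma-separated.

N26, N4

Round 1 — N16, N22 buckle (initial).
  N2: +90+15 → 105 ≥ 90
  N4: +10 → 10 < 50
  N7: +75 → 75 < 90
Round 2 — N2 buckles.
  N26: +60 → 60 < 70
  N7: +80 → 155 ≥ 90
Round 3 — N7 buckles.
No further bucklings.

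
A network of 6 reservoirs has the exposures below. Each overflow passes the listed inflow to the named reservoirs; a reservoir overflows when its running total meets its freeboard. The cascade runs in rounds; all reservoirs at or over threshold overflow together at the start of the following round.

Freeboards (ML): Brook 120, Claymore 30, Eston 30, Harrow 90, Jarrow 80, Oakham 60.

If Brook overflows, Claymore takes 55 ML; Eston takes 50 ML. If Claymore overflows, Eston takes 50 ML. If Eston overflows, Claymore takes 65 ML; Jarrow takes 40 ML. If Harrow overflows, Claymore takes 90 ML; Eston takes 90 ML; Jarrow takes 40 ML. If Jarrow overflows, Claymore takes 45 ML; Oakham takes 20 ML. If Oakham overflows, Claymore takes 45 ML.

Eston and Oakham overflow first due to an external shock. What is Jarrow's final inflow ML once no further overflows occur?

Round 1 — Eston, Oakham overflow (initial).
  Claymore: +65+45 → 110 ≥ 30
  Jarrow: +40 → 40 < 80
Round 2 — Claymore overflows.
No further overflows.

40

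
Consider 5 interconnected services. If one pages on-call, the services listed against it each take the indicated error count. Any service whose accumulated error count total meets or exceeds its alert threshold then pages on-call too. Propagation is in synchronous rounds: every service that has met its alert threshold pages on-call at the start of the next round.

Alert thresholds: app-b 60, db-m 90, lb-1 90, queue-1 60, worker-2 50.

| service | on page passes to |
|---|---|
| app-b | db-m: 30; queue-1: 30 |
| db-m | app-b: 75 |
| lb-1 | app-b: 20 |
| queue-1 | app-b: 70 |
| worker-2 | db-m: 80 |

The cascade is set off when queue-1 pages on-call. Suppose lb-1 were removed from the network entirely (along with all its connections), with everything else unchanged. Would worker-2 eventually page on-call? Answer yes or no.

no

With lb-1 removed:
Round 1 — queue-1 pages on-call (initial).
  app-b: +70 → 70 ≥ 60
Round 2 — app-b pages on-call.
  db-m: +30 → 30 < 90
No further pages.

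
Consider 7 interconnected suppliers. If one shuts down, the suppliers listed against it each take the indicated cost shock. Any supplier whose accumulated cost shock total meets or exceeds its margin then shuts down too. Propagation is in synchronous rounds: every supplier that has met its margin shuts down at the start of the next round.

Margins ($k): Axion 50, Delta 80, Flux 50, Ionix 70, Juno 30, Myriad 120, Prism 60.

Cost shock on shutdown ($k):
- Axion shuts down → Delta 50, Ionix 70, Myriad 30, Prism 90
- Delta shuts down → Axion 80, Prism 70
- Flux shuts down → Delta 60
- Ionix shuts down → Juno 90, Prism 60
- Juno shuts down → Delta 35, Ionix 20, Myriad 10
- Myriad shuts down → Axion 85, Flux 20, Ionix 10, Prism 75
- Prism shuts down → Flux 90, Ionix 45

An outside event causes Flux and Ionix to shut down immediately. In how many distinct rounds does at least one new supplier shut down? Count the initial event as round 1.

4

Round 1 — Flux, Ionix shut down (initial).
  Delta: +60 → 60 < 80
  Juno: +90 → 90 ≥ 30
  Prism: +60 → 60 ≥ 60
Round 2 — Juno, Prism shut down.
  Delta: +35 → 95 ≥ 80
  Myriad: +10 → 10 < 120
Round 3 — Delta shuts down.
  Axion: +80 → 80 ≥ 50
Round 4 — Axion shuts down.
  Myriad: +30 → 40 < 120
No further shutdowns.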